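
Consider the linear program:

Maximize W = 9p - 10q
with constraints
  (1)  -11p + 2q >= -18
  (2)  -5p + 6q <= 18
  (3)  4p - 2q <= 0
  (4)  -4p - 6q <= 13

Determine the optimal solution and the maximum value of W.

Corner points and W = 9p - 10q:
  (18/7, 36/7) → W = -198/7
  (-31/9, 7/54) → W = -872/27
  (-13/16, -13/8) → W = 143/16

p = -13/16, q = -13/8, maximum W = 143/16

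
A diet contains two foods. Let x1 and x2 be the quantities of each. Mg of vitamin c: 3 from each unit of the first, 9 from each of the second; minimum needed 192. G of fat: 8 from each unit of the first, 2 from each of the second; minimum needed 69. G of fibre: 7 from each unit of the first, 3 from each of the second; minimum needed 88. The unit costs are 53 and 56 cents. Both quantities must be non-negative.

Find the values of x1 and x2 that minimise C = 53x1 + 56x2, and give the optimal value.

Feasible corners and C = 53x1 + 56x2:
  (0, 69/2) → C = 1932
  (64, 0) → C = 3392
  (4, 20) → C = 1332
  (31/10, 221/10) → C = 14019/10
The feasible region is unbounded (it extends along (0, 1), (1, 0)), but C strictly increases along every unbounded feasible direction, so there is no improving ray and the minimum is attained at a vertex.

The optimum lies where 3x1 + 9x2 = 192 and 7x1 + 3x2 = 88.
Solving simultaneously gives x1 = 4, x2 = 20.

x1 = 4, x2 = 20, minimum C = 1332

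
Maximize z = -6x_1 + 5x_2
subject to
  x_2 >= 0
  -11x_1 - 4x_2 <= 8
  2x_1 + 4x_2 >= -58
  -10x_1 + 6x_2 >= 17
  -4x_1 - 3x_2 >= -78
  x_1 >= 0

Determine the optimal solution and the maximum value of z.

Vertices and z = -6x_1 + 5x_2:
  (139/18, 424/27) → z = 869/27
  (0, 17/6) → z = 85/6
  (0, 26) → z = 130

At the optimal vertex, -4x_1 - 3x_2 = -78 and x_1 = 0.
Solving simultaneously gives x_1 = 0, x_2 = 26.

x_1 = 0, x_2 = 26, maximum z = 130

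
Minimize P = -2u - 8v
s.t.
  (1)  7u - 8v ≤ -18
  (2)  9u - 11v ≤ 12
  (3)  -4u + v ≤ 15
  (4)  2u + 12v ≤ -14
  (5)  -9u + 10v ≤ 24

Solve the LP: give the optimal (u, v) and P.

Extreme points and P = -2u - 8v:
  (-102/25, -33/25) → P = 468/25
  (-82/25, -31/50) → P = 288/25
  (-126/31, -39/31) → P = 564/31
  (-107/32, -39/64) → P = 185/16

The optimum lies where 7u - 8v = -18 and 2u + 12v = -14.
Solving simultaneously gives u = -82/25, v = -31/50.

u = -82/25, v = -31/50, minimum P = 288/25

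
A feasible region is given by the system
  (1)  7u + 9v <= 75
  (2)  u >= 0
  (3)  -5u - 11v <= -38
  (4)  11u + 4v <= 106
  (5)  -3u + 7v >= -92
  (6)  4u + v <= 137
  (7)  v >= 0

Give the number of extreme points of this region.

The feasible vertices (each the meet of two boundaries and inside every other half-plane) are:
  (0, 25/3)
  (654/71, 83/71)
  (0, 38/11)
  (38/5, 0)
  (106/11, 0)

5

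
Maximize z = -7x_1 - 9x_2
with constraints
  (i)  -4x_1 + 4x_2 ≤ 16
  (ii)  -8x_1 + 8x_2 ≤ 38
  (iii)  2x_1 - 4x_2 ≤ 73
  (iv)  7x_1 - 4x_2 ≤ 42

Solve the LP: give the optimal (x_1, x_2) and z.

x_1 = -89/2, x_2 = -81/2, maximum z = 676

Feasible corners and z = -7x_1 - 9x_2:
  (-89/2, -81/2) → z = 676
  (58/3, 70/3) → z = -1036/3
  (-31/5, -427/20) → z = 4711/20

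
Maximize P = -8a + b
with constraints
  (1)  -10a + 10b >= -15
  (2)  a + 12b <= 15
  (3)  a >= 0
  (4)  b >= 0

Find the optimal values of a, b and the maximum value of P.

Corner points and P = -8a + b:
  (33/13, 27/26) → P = -501/26
  (3/2, 0) → P = -12
  (0, 5/4) → P = 5/4
  (0, 0) → P = 0

The optimum lies where a + 12b = 15 and a = 0.
Solving simultaneously gives a = 0, b = 5/4.

a = 0, b = 5/4, maximum P = 5/4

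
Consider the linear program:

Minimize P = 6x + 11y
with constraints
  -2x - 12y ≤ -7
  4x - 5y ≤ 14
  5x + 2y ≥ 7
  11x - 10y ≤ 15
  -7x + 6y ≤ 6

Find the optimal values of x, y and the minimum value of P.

x = 5/4, y = 3/8, minimum P = 93/8

Extreme points and P = 6x + 11y:
  (5/4, 3/8) → P = 93/8
  (125/76, 47/152) → P = 2017/152
  (15/22, 79/44) → P = 1049/44
The feasible region is unbounded (it extends along (10, 11), (6, 7)), but P strictly increases along every unbounded feasible direction, so there is no improving ray and the minimum is attained at a vertex.

At the optimal vertex, -2x - 12y = -7 and 5x + 2y = 7.
Solving simultaneously gives x = 5/4, y = 3/8.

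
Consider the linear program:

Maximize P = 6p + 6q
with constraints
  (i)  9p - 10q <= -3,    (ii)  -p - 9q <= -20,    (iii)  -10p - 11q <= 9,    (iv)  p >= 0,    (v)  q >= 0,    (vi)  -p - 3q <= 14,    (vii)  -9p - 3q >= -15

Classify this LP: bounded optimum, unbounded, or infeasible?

Feasible corners and P = 6p + 6q:
  (0, 20/9) → P = 40/3
  (25/26, 55/26) → P = 240/13
  (0, 5) → P = 30
The feasible region has finitely many vertices and no improving ray; the maximum is 30 at (0, 5).

bounded optimum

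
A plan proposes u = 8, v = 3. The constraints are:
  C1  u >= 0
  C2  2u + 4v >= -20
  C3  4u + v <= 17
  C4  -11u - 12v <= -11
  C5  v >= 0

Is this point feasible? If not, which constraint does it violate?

not feasible — violates C3

Constraint C3: 4u + v = 35, which is not ≤ 17. All other constraints are satisfied.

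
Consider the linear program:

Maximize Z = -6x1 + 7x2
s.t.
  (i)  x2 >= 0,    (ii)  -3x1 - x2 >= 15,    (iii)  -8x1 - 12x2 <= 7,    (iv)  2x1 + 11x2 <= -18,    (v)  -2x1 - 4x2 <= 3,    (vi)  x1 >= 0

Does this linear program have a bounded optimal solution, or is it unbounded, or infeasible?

The boundaries -2x1 - 4x2 = 3 and x1 = 0 meet at (0, -3/4), but that point violates x2 ≥ 0. Every candidate vertex is excluded by some other constraint, so the feasible region is empty.

infeasible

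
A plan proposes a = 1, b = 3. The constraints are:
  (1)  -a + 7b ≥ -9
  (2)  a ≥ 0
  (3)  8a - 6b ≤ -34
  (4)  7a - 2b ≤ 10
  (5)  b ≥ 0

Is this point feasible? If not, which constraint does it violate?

Constraint (3): 8a - 6b = -10, which is not ≤ -34. All other constraints are satisfied.

not feasible — violates (3)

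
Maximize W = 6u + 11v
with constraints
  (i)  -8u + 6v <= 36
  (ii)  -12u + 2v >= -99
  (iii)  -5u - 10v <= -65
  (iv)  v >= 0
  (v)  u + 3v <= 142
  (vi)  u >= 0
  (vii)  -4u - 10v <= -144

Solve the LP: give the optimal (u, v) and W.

Vertices and W = 6u + 11v:
  (333/28, 153/7) → W = 4365/14
  (63/13, 162/13) → W = 2160/13
  (639/64, 333/32) → W = 1395/8

The binding constraints are -8u + 6v = 36 and -12u + 2v = -99.
Solving simultaneously gives u = 333/28, v = 153/7.

u = 333/28, v = 153/7, maximum W = 4365/14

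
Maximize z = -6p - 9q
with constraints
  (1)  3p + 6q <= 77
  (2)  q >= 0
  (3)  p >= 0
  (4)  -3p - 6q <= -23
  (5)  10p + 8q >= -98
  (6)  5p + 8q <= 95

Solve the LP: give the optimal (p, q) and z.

p = 0, q = 23/6, maximum z = -69/2

At the optimal vertex, p = 0 and -3p - 6q = -23.
Solving simultaneously gives p = 0, q = 23/6.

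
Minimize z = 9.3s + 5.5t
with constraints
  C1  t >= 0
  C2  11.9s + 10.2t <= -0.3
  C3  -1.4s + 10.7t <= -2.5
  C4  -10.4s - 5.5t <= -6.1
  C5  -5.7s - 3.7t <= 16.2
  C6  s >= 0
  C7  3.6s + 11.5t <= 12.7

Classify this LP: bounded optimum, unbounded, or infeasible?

The boundaries t = 0 and -1.4s + 10.7t = -2.5 meet at (25/14, 0), but that point violates 11.9s + 10.2t ≤ -0.3. Every candidate vertex is excluded by some other constraint, so the feasible region is empty.

infeasible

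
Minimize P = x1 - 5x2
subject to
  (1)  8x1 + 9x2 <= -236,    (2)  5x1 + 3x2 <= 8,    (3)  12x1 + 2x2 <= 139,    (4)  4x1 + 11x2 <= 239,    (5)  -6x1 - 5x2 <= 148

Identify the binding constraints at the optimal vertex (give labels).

Feasible corners and P = x1 - 5x2:
  (1723/92, -986/23) → P = 21443/92
  (-76/7, -116/7) → P = 72
  (991/48, -435/8) → P = 14041/48

The minimum is at (-76/7, -116/7). Substituting into each constraint, equality holds for (1) and (5); the remaining constraints have slack.

(1) and (5)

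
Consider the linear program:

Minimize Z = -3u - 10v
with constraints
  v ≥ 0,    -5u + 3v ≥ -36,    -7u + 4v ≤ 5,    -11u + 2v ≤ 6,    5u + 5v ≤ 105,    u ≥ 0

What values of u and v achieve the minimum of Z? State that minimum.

u = 79/11, v = 152/11, minimum Z = -1757/11

Feasible corners and Z = -3u - 10v:
  (36/5, 0) → Z = -108/5
  (0, 0) → Z = 0
  (99/8, 69/8) → Z = -987/8
  (79/11, 152/11) → Z = -1757/11
  (0, 5/4) → Z = -25/2

The binding constraints are -7u + 4v = 5 and 5u + 5v = 105.
Solving simultaneously gives u = 79/11, v = 152/11.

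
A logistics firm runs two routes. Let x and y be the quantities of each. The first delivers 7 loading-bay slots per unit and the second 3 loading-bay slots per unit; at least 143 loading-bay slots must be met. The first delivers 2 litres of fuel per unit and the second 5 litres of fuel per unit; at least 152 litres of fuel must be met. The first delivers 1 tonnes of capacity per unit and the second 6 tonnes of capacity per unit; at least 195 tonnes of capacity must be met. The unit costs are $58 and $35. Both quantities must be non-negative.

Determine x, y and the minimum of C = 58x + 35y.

The feasible region is unbounded (it extends along (0, 1), (1, 0)), but C strictly increases along every unbounded feasible direction, so there is no improving ray and the minimum is attained at a vertex.

The binding constraints are 7x + 3y = 143 and x + 6y = 195.
Solving simultaneously gives x = 7, y = 94/3.

x = 7, y = 94/3, minimum C = 4508/3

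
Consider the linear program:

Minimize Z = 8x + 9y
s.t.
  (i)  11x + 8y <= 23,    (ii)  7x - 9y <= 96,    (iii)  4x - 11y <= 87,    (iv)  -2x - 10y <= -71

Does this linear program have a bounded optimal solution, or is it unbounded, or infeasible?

unbounded

From the feasible point (-169/47, 735/94), moving in the direction (-10, 2) keeps every constraint satisfied while Z decreases without bound.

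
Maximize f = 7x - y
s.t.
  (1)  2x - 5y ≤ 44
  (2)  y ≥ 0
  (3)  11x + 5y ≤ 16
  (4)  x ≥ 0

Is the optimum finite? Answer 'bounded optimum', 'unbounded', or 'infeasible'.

bounded optimum

Extreme points and f = 7x - y:
  (16/11, 0) → f = 112/11
  (0, 0) → f = 0
  (0, 16/5) → f = -16/5
The feasible region has finitely many vertices and no improving ray; the maximum is 112/11 at (16/11, 0).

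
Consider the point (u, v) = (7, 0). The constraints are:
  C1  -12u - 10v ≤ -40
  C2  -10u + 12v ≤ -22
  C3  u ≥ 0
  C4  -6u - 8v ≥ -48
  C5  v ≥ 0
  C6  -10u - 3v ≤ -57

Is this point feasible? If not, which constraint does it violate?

C1: -84 ≤ -40 ✓
C2: -70 ≤ -22 ✓
C3: 7 ≥ 0 ✓
C4: -42 ≥ -48 ✓
C5: 0 ≥ 0 ✓
C6: -70 ≤ -57 ✓

feasible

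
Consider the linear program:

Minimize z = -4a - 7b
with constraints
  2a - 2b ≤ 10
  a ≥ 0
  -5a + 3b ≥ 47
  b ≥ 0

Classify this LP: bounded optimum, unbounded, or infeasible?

From the feasible point (0, 47/3), moving in the direction (0, 1) keeps every constraint satisfied while z decreases without bound.

unbounded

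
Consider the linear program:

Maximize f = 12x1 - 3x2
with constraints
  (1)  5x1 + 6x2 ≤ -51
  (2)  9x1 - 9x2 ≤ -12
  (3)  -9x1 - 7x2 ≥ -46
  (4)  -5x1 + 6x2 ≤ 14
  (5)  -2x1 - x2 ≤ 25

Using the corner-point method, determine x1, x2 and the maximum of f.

Feasible corners and f = 12x1 - 3x2:
  (-59/11, -133/33) → f = -575/11
  (-13/2, -37/12) → f = -275/4
  (-79/9, -67/9) → f = -83
  (-164/17, -97/17) → f = -1677/17

At the optimal vertex, 5x1 + 6x2 = -51 and 9x1 - 9x2 = -12.
Solving simultaneously gives x1 = -59/11, x2 = -133/33.

x1 = -59/11, x2 = -133/33, maximum f = -575/11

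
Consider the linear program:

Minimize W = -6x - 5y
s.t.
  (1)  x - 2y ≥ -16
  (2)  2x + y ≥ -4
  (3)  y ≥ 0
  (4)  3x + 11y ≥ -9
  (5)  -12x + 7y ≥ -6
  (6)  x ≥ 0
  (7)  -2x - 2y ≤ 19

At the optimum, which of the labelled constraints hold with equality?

Feasible corners and W = -6x - 5y:
  (124/17, 198/17) → W = -102
  (0, 8) → W = -40
  (1/2, 0) → W = -3
  (0, 0) → W = 0

The minimum is at (124/17, 198/17). Substituting into each constraint, equality holds for (1) and (5); the remaining constraints have slack.

(1) and (5)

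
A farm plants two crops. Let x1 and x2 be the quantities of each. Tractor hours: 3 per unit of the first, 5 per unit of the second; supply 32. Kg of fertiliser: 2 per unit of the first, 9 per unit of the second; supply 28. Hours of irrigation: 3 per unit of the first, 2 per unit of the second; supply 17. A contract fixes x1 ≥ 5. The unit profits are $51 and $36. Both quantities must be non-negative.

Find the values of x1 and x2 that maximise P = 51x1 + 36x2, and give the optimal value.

x1 = 5, x2 = 1, maximum P = 291

Extreme points and P = 51x1 + 36x2:
  (17/3, 0) → P = 289
  (5, 0) → P = 255
  (5, 1) → P = 291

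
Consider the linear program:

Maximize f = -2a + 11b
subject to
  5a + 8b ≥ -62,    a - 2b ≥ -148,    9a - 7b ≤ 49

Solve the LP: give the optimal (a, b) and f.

a = 1134/11, b = 1381/11, maximum f = 12923/11

Corner points and f = -2a + 11b:
  (-218/3, 113/3) → f = 1679/3
  (-42/107, -803/107) → f = -8749/107
  (1134/11, 1381/11) → f = 12923/11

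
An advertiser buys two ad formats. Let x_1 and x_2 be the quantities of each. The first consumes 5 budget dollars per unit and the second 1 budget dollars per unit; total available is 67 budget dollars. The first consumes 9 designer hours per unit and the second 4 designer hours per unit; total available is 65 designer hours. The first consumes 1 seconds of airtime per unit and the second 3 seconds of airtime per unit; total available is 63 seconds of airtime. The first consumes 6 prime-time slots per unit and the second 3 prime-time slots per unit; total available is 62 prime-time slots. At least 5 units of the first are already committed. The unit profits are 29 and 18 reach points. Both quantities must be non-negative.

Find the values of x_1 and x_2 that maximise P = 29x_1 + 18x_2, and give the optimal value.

Corner points and P = 29x_1 + 18x_2:
  (65/9, 0) → P = 1885/9
  (5, 0) → P = 145
  (5, 5) → P = 235

The binding constraints are 9x_1 + 4x_2 = 65 and x_1 = 5.
Solving simultaneously gives x_1 = 5, x_2 = 5.

x_1 = 5, x_2 = 5, maximum P = 235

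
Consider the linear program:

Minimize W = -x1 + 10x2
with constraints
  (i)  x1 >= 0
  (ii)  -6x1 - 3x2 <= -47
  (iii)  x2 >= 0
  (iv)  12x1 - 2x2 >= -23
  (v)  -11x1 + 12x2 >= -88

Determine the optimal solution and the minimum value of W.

x1 = 8, x2 = 0, minimum W = -8

Feasible corners and W = -x1 + 10x2:
  (47/6, 0) → W = -47/6
  (25/48, 117/8) → W = 6995/48
  (8, 0) → W = -8
The feasible region is unbounded (it extends along (1, 6), (12, 11)), but W strictly increases along every unbounded feasible direction, so there is no improving ray and the minimum is attained at a vertex.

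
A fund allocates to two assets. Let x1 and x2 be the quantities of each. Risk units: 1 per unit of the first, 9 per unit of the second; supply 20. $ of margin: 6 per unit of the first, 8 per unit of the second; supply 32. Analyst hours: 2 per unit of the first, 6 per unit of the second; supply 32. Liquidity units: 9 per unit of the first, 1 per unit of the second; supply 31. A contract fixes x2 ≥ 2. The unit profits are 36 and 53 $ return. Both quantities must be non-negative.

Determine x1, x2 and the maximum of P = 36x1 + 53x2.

Corner points and P = 36x1 + 53x2:
  (0, 20/9) → P = 1060/9
  (0, 2) → P = 106
  (2, 2) → P = 178

The binding constraints are x1 + 9x2 = 20 and x2 = 2.
Solving simultaneously gives x1 = 2, x2 = 2.

x1 = 2, x2 = 2, maximum P = 178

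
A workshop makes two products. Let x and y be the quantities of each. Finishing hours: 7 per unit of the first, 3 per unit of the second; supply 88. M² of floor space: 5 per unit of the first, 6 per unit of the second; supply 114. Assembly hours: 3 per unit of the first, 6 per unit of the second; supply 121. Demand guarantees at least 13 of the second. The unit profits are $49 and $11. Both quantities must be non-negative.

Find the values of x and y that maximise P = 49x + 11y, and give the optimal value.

Corner points and P = 49x + 11y:
  (0, 19) → P = 209
  (0, 13) → P = 143
  (62/9, 358/27) → P = 13052/27
  (7, 13) → P = 486

At the optimal vertex, 7x + 3y = 88 and y = 13.
Solving simultaneously gives x = 7, y = 13.

x = 7, y = 13, maximum P = 486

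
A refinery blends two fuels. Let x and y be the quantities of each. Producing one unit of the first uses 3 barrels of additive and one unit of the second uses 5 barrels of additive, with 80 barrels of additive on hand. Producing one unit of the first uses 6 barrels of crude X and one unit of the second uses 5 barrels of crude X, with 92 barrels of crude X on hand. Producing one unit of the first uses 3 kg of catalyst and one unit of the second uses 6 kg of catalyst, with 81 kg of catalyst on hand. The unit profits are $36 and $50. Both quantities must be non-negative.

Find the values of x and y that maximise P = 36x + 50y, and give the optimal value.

Vertices and P = 36x + 50y:
  (0, 0) → P = 0
  (0, 27/2) → P = 675
  (46/3, 0) → P = 552
  (7, 10) → P = 752

x = 7, y = 10, maximum P = 752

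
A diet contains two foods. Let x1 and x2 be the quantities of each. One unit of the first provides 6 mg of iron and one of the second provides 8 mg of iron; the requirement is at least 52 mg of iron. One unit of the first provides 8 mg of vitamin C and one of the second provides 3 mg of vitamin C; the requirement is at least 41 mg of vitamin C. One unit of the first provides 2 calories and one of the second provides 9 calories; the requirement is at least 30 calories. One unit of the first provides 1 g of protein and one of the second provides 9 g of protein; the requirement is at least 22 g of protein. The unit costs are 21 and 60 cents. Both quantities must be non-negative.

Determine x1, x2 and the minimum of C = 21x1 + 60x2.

x1 = 6, x2 = 2, minimum C = 246

The feasible region is unbounded (it extends along (0, 1), (1, 0)), but C strictly increases along every unbounded feasible direction, so there is no improving ray and the minimum is attained at a vertex.

The binding constraints are 6x1 + 8x2 = 52 and 2x1 + 9x2 = 30.
Solving simultaneously gives x1 = 6, x2 = 2.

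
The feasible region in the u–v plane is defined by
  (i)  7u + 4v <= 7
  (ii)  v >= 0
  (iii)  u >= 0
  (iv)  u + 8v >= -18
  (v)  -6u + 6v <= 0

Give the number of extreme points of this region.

3

Intersecting each pair of boundary lines and keeping only the points that satisfy every inequality leaves:
  (1, 0)
  (7/11, 7/11)
  (0, 0)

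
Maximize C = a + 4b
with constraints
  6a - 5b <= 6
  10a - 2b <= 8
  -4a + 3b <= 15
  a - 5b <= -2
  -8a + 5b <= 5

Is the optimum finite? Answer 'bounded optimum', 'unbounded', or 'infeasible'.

bounded optimum

Feasible corners and C = a + 4b:
  (11/12, 7/12) → C = 13/4
  (25/17, 57/17) → C = 253/17
  (-3/7, 11/35) → C = 29/35
The feasible region has finitely many vertices and no improving ray; the maximum is 253/17 at (25/17, 57/17).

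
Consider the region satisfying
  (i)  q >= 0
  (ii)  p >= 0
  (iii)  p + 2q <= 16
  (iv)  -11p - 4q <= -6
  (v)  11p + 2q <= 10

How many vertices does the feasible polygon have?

4

The feasible vertices (each the meet of two boundaries and inside every other half-plane) are:
  (6/11, 0)
  (10/11, 0)
  (0, 3/2)
  (0, 5)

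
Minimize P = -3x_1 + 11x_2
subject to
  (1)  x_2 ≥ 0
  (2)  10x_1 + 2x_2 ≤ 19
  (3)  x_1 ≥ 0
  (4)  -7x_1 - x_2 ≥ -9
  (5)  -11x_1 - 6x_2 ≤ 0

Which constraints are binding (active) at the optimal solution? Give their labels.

Vertices and P = -3x_1 + 11x_2:
  (0, 0) → P = 0
  (9/7, 0) → P = -27/7
  (0, 9) → P = 99

The minimum is at (9/7, 0). Substituting into each constraint, equality holds for (1) and (4); the remaining constraints have slack.

(1) and (4)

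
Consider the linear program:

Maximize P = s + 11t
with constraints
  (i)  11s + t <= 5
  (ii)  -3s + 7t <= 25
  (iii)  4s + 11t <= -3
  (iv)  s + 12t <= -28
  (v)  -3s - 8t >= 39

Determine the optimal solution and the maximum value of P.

s = -61/7, t = -45/28, maximum P = -739/28

The feasible region is unbounded (it extends along (1, -11), (-7, -3)), but P strictly decreases along every unbounded feasible direction, so there is no improving ray and the maximum is attained at a vertex.

The optimum lies where s + 12t = -28 and -3s - 8t = 39.
Solving simultaneously gives s = -61/7, t = -45/28.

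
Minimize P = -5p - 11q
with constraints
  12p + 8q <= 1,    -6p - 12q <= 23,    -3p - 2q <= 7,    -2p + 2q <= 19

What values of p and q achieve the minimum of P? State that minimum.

p = -15/4, q = 23/4, minimum P = -89/2

Vertices and P = -5p - 11q:
  (49/24, -47/16) → P = 1061/48
  (-15/4, 23/4) → P = -89/2
  (-19/12, -9/8) → P = 487/24
  (-26/5, 43/10) → P = -213/10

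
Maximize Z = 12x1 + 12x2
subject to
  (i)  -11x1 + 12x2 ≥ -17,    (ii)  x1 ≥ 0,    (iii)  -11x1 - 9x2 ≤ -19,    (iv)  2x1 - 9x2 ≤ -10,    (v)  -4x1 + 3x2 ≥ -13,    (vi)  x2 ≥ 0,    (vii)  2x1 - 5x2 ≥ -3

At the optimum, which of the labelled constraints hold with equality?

(i) and (vii)

Feasible corners and Z = 12x1 + 12x2:
  (91/25, 48/25) → Z = 1668/25
  (121/31, 67/31) → Z = 2256/31
  (23/8, 7/4) → Z = 111/2

The maximum is at (121/31, 67/31). Substituting into each constraint, equality holds for (i) and (vii); the remaining constraints have slack.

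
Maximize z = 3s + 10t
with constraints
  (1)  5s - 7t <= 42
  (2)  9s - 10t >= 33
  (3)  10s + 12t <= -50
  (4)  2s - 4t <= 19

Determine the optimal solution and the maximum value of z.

s = -1/2, t = -15/4, maximum z = -39

Extreme points and z = 3s + 10t:
  (-1/2, -15/4) → z = -39
  (-29/8, -105/16) → z = -153/2
  (7/16, -145/32) → z = -44

At the optimal vertex, 9s - 10t = 33 and 10s + 12t = -50.
Solving simultaneously gives s = -1/2, t = -15/4.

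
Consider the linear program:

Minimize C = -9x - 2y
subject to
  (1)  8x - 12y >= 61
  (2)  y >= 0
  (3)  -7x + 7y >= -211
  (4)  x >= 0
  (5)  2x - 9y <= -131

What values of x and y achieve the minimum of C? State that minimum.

Extreme points and C = -9x - 2y:
  (2105/28, 1261/28) → C = -21467/28
  (707/16, 195/8) → C = -7143/16
  (2816/49, 1339/49) → C = -28022/49

x = 2105/28, y = 1261/28, minimum C = -21467/28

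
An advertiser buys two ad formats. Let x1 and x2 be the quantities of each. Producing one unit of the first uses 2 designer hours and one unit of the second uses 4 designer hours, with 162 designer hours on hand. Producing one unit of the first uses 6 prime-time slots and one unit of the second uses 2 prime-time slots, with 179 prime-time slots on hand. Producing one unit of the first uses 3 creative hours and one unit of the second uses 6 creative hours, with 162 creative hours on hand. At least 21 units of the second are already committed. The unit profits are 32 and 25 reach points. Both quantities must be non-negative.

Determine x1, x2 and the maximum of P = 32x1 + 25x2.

Extreme points and P = 32x1 + 25x2:
  (0, 27) → P = 675
  (0, 21) → P = 525
  (12, 21) → P = 909

The optimum lies where 3x1 + 6x2 = 162 and x2 = 21.
Solving simultaneously gives x1 = 12, x2 = 21.

x1 = 12, x2 = 21, maximum P = 909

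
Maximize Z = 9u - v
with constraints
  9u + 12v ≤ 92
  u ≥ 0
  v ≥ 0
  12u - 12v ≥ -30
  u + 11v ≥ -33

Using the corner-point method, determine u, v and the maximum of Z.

u = 92/9, v = 0, maximum Z = 92

Feasible corners and Z = 9u - v:
  (92/9, 0) → Z = 92
  (62/21, 229/42) → Z = 887/42
  (0, 0) → Z = 0
  (0, 5/2) → Z = -5/2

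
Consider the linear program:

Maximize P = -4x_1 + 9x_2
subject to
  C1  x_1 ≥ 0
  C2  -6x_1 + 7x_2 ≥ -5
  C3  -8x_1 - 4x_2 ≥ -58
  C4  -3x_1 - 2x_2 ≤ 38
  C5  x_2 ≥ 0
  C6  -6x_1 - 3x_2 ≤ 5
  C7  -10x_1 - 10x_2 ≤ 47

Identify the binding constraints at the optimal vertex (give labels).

Vertices and P = -4x_1 + 9x_2:
  (0, 29/2) → P = 261/2
  (0, 0) → P = 0
  (213/40, 77/20) → P = 267/20
  (5/6, 0) → P = -10/3

The maximum is at (0, 29/2). Substituting into each constraint, equality holds for C1 and C3; the remaining constraints have slack.

C1 and C3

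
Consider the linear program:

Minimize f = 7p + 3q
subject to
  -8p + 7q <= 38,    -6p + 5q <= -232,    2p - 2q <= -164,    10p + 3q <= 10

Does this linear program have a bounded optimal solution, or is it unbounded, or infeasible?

infeasible

The boundaries -8p + 7q = 38 and -6p + 5q = -232 meet at (907, 1042), but that point violates 10p + 3q ≤ 10. Every candidate vertex is excluded by some other constraint, so the feasible region is empty.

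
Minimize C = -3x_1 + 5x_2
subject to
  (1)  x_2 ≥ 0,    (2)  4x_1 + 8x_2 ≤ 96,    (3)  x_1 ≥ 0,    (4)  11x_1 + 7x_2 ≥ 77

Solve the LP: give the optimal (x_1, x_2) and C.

The binding constraints are x_2 = 0 and 4x_1 + 8x_2 = 96.
Solving simultaneously gives x_1 = 24, x_2 = 0.

x_1 = 24, x_2 = 0, minimum C = -72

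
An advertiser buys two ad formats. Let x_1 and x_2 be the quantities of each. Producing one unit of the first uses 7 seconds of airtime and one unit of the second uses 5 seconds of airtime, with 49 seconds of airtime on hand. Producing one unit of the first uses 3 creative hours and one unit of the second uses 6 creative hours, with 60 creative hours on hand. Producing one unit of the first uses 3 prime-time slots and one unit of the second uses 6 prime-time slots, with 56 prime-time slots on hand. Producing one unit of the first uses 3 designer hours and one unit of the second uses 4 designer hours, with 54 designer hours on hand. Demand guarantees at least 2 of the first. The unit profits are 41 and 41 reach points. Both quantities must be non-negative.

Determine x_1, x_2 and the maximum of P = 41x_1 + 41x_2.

Extreme points and P = 41x_1 + 41x_2:
  (7, 0) → P = 287
  (2, 0) → P = 82
  (2, 7) → P = 369

x_1 = 2, x_2 = 7, maximum P = 369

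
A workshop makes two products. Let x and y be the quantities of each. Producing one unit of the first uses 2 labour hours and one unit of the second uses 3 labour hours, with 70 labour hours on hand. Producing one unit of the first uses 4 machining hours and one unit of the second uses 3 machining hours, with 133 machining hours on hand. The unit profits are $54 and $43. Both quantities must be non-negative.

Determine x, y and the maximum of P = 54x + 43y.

x = 63/2, y = 7/3, maximum P = 5404/3

Extreme points and P = 54x + 43y:
  (0, 0) → P = 0
  (0, 70/3) → P = 3010/3
  (133/4, 0) → P = 3591/2
  (63/2, 7/3) → P = 5404/3

The binding constraints are 2x + 3y = 70 and 4x + 3y = 133.
Solving simultaneously gives x = 63/2, y = 7/3.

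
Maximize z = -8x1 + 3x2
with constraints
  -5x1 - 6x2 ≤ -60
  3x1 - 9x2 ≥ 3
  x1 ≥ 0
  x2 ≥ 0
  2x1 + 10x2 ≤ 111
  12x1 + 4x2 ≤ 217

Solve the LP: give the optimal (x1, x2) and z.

x1 = 62/7, x2 = 55/21, maximum z = -63

At the optimal vertex, -5x1 - 6x2 = -60 and 3x1 - 9x2 = 3.
Solving simultaneously gives x1 = 62/7, x2 = 55/21.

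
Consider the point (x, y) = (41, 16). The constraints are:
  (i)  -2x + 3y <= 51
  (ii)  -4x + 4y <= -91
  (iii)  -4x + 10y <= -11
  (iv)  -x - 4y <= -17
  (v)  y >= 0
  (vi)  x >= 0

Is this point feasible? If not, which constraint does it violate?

Constraint (iii): -4x + 10y = -4, which is not ≤ -11. All other constraints are satisfied.

not feasible — violates (iii)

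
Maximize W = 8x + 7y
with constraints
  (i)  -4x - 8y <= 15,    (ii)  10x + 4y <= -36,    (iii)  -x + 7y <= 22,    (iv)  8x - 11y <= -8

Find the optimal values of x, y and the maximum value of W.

Extreme points and W = 8x + 7y:
  (-57/16, -3/32) → W = -933/32
  (-281/36, 73/36) → W = -193/4
  (-170/37, 92/37) → W = -716/37

x = -170/37, y = 92/37, maximum W = -716/37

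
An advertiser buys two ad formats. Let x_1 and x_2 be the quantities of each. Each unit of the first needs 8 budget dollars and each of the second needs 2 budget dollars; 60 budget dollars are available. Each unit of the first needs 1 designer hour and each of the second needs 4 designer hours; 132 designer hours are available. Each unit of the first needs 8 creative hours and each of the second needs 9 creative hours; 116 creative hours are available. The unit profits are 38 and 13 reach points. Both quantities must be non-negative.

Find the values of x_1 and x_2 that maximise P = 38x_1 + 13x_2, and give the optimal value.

Vertices and P = 38x_1 + 13x_2:
  (0, 0) → P = 0
  (0, 116/9) → P = 1508/9
  (15/2, 0) → P = 285
  (11/2, 8) → P = 313

The binding constraints are 8x_1 + 2x_2 = 60 and 8x_1 + 9x_2 = 116.
Solving simultaneously gives x_1 = 11/2, x_2 = 8.

x_1 = 11/2, x_2 = 8, maximum P = 313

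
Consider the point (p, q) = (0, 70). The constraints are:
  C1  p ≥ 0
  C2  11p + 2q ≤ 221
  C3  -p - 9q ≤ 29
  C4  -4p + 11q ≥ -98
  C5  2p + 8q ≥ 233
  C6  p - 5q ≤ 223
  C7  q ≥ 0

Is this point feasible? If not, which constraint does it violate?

C1: 0 ≥ 0 ✓
C2: 140 ≤ 221 ✓
C3: -630 ≤ 29 ✓
C4: 770 ≥ -98 ✓
C5: 560 ≥ 233 ✓
C6: -350 ≤ 223 ✓
C7: 70 ≥ 0 ✓

feasible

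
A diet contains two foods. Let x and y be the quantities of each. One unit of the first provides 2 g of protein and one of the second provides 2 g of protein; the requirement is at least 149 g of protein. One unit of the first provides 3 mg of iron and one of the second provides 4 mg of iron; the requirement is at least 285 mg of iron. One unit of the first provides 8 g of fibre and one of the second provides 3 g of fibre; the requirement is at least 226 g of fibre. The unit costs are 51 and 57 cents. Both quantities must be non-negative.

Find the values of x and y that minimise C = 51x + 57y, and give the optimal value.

x = 13, y = 123/2, minimum C = 8337/2

Extreme points and C = 51x + 57y:
  (0, 226/3) → C = 4294
  (95, 0) → C = 4845
  (13, 123/2) → C = 8337/2
  (1/2, 74) → C = 8487/2
The feasible region is unbounded (it extends along (0, 1), (1, 0)), but C strictly increases along every unbounded feasible direction, so there is no improving ray and the minimum is attained at a vertex.

The binding constraints are 2x + 2y = 149 and 3x + 4y = 285.
Solving simultaneously gives x = 13, y = 123/2.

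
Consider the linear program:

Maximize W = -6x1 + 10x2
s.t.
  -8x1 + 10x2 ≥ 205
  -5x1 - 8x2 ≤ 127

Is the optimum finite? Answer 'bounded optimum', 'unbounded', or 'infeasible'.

From the feasible point (-485/19, 3/38), moving in the direction (10, 8) keeps every constraint satisfied while W increases without bound.

unbounded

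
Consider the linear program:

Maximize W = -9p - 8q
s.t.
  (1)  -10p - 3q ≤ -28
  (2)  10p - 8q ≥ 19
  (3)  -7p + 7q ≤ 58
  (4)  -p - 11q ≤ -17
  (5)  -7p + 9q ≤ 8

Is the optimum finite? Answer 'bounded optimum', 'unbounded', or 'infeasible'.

bounded optimum

Corner points and W = -9p - 8q:
  (345/118, 151/118) → W = -4313/118
  (235/34, 213/34) → W = -3819/34
The feasible region has finitely many vertices and no improving ray; the maximum is -4313/118 at (345/118, 151/118).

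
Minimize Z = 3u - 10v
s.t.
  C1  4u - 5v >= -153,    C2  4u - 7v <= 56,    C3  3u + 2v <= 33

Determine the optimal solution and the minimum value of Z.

u = -141/23, v = 591/23, minimum Z = -6333/23

Extreme points and Z = 3u - 10v:
  (-1351/8, -209/2) → Z = 4307/8
  (-141/23, 591/23) → Z = -6333/23
  (343/29, -36/29) → Z = 1389/29

The binding constraints are 4u - 5v = -153 and 3u + 2v = 33.
Solving simultaneously gives u = -141/23, v = 591/23.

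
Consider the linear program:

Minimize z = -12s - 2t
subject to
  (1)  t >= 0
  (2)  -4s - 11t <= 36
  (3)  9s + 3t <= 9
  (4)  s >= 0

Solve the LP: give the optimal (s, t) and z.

s = 1, t = 0, minimum z = -12

Feasible corners and z = -12s - 2t:
  (1, 0) → z = -12
  (0, 0) → z = 0
  (0, 3) → z = -6

The binding constraints are t = 0 and 9s + 3t = 9.
Solving simultaneously gives s = 1, t = 0.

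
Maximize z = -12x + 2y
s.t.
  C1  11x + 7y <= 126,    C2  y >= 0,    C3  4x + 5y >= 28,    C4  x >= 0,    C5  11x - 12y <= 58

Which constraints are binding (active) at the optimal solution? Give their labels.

C1 and C4

Corner points and z = -12x + 2y:
  (0, 18) → z = 36
  (1918/209, 68/19) → z = -21520/209
  (0, 28/5) → z = 56/5
  (626/103, 76/103) → z = -7360/103

The maximum is at (0, 18). Substituting into each constraint, equality holds for C1 and C4; the remaining constraints have slack.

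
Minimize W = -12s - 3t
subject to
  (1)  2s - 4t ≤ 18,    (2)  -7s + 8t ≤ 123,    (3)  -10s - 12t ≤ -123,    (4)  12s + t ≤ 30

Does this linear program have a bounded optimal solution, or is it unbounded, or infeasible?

bounded optimum

Feasible corners and W = -12s - 3t:
  (-3, 51/4) → W = -9/4
  (117/103, 1686/103) → W = -6462/103
  (237/134, 588/67) → W = -3186/67
The feasible region has finitely many vertices and no improving ray; the minimum is -6462/103 at (117/103, 1686/103).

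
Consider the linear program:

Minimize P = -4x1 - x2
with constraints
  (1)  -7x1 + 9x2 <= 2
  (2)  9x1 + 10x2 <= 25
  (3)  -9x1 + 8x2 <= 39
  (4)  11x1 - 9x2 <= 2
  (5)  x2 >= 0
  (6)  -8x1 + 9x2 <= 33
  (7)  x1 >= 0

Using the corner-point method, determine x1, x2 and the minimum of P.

Corner points and P = -4x1 - x2:
  (1, 1) → P = -5
  (0, 2/9) → P = -2/9
  (2/11, 0) → P = -8/11
  (0, 0) → P = 0

The binding constraints are -7x1 + 9x2 = 2 and 11x1 - 9x2 = 2.
Solving simultaneously gives x1 = 1, x2 = 1.

x1 = 1, x2 = 1, minimum P = -5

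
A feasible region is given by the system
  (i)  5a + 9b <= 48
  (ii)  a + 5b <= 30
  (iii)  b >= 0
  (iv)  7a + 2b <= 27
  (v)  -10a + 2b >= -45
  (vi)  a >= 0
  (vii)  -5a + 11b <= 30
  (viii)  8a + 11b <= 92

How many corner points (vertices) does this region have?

Of the 28 pairwise boundary intersections, those satisfying every inequality are:
  (147/53, 201/53)
  (129/50, 39/10)
  (27/7, 0)
  (0, 0)
  (0, 30/11)

5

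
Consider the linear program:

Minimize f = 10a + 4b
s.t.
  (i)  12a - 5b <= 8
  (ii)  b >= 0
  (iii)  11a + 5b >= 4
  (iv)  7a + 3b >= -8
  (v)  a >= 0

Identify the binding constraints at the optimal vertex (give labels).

Feasible corners and f = 10a + 4b:
  (2/3, 0) → f = 20/3
  (4/11, 0) → f = 40/11
  (0, 4/5) → f = 16/5
The feasible region is unbounded (it extends along (0, 1), (5, 12)), but f strictly increases along every unbounded feasible direction, so there is no improving ray and the minimum is attained at a vertex.

The minimum is at (0, 4/5). Substituting into each constraint, equality holds for (iii) and (v); the remaining constraints have slack.

(iii) and (v)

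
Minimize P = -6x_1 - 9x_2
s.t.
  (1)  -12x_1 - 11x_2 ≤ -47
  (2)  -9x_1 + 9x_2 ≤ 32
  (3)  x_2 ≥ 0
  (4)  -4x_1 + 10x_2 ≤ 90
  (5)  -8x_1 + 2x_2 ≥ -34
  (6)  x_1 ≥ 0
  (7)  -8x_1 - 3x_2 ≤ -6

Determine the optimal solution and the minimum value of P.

x_1 = 185/27, x_2 = 281/27, minimum P = -1213/9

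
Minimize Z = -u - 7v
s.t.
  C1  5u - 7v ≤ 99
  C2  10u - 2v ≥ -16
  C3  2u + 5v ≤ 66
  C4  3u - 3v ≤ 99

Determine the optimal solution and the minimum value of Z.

u = 26/27, v = 346/27, minimum Z = -272/3

Vertices and Z = -u - 7v:
  (-31/6, -107/6) → Z = 130
  (319/13, 44/13) → Z = -627/13
  (26/27, 346/27) → Z = -272/3

The optimum lies where 10u - 2v = -16 and 2u + 5v = 66.
Solving simultaneously gives u = 26/27, v = 346/27.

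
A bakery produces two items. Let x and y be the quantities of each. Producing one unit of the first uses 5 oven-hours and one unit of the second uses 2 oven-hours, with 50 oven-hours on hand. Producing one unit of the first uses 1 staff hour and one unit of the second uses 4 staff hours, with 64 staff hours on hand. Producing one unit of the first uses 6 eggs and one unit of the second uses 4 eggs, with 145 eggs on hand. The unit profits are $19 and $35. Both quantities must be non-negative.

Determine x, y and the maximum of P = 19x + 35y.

Extreme points and P = 19x + 35y:
  (0, 0) → P = 0
  (0, 16) → P = 560
  (10, 0) → P = 190
  (4, 15) → P = 601

x = 4, y = 15, maximum P = 601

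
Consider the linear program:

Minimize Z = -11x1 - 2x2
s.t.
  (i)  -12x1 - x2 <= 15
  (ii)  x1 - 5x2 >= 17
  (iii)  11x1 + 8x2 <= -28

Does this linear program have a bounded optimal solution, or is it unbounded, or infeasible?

unbounded

From the feasible point (-58/61, -219/61), moving in the direction (8, -11) keeps every constraint satisfied while Z decreases without bound.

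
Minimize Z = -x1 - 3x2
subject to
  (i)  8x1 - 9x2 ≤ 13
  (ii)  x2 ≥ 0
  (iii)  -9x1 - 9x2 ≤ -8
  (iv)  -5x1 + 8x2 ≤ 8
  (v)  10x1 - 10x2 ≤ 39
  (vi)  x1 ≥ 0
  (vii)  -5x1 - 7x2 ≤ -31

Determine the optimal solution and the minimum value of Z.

Feasible corners and Z = -x1 - 3x2:
  (176/19, 129/19) → Z = -563/19
  (370/101, 183/101) → Z = -919/101
  (64/25, 13/5) → Z = -259/25

The optimum lies where 8x1 - 9x2 = 13 and -5x1 + 8x2 = 8.
Solving simultaneously gives x1 = 176/19, x2 = 129/19.

x1 = 176/19, x2 = 129/19, minimum Z = -563/19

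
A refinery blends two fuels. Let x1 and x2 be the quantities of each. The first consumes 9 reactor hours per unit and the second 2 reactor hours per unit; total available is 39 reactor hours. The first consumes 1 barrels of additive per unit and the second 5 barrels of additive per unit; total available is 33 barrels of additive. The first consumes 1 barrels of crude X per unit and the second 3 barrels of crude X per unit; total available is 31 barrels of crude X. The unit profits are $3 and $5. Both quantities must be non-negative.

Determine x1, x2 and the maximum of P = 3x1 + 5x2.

x1 = 3, x2 = 6, maximum P = 39

Vertices and P = 3x1 + 5x2:
  (0, 0) → P = 0
  (0, 33/5) → P = 33
  (13/3, 0) → P = 13
  (3, 6) → P = 39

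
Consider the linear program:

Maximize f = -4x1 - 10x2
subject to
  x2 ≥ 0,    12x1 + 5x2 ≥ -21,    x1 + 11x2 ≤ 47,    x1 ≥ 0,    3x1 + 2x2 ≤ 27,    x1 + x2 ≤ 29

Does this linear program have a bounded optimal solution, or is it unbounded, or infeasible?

bounded optimum

Extreme points and f = -4x1 - 10x2:
  (0, 0) → f = 0
  (9, 0) → f = -36
  (0, 47/11) → f = -470/11
  (203/31, 114/31) → f = -1952/31
The feasible region has finitely many vertices and no improving ray; the maximum is 0 at (0, 0).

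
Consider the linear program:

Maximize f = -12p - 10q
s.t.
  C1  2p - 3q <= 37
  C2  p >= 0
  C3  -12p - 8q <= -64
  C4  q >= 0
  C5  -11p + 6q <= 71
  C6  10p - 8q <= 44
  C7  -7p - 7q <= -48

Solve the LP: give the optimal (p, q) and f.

Vertices and f = -12p - 10q:
  (0, 8) → f = -80
  (0, 71/6) → f = -355/3
  (16/7, 32/7) → f = -512/7
  (346/63, 86/63) → f = -716/9
The feasible region is unbounded (it extends along (6, 11), (4, 5)), but f strictly decreases along every unbounded feasible direction, so there is no improving ray and the maximum is attained at a vertex.

p = 16/7, q = 32/7, maximum f = -512/7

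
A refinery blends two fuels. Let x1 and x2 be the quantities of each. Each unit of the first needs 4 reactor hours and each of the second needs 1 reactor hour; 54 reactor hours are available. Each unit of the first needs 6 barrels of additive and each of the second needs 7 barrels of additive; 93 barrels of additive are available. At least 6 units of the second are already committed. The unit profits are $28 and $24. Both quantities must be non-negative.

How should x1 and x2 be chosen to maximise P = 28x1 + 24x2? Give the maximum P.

x1 = 17/2, x2 = 6, maximum P = 382

Vertices and P = 28x1 + 24x2:
  (0, 93/7) → P = 2232/7
  (0, 6) → P = 144
  (17/2, 6) → P = 382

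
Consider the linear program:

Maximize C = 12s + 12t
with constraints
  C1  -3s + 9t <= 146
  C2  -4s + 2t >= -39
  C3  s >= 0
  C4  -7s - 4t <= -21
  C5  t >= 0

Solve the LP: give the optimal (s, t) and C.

Extreme points and C = 12s + 12t:
  (643/30, 701/30) → C = 2688/5
  (0, 146/9) → C = 584/3
  (39/4, 0) → C = 117
  (0, 21/4) → C = 63
  (3, 0) → C = 36

The binding constraints are -3s + 9t = 146 and -4s + 2t = -39.
Solving simultaneously gives s = 643/30, t = 701/30.

s = 643/30, t = 701/30, maximum C = 2688/5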